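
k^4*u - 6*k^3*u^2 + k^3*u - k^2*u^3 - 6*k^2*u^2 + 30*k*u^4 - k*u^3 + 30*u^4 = (k - 5*u)*(k - 3*u)*(k + 2*u)*(k*u + u)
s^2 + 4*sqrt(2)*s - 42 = (s - 3*sqrt(2))*(s + 7*sqrt(2))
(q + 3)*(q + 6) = q^2 + 9*q + 18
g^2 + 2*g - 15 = (g - 3)*(g + 5)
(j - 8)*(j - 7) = j^2 - 15*j + 56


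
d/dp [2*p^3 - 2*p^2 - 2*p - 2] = 6*p^2 - 4*p - 2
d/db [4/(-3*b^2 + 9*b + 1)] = 12*(2*b - 3)/(-3*b^2 + 9*b + 1)^2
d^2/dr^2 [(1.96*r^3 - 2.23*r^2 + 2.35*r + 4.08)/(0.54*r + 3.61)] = (1.143072*r^3 + 22.924944*r^2 + 153.257496*r - 64.90589)/(0.157464*r^3 + 3.158028*r^2 + 21.112002*r + 47.045881)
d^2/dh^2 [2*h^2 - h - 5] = 4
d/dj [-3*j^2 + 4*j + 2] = 4 - 6*j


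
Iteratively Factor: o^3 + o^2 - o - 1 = (o + 1)*(o^2 - 1) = (o - 1)*(o + 1)*(o + 1)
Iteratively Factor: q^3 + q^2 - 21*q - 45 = (q + 3)*(q^2 - 2*q - 15) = (q - 5)*(q + 3)*(q + 3)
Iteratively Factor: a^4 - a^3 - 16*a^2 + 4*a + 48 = (a + 2)*(a^3 - 3*a^2 - 10*a + 24) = (a + 2)*(a + 3)*(a^2 - 6*a + 8) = (a - 2)*(a + 2)*(a + 3)*(a - 4)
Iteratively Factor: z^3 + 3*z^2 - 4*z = (z)*(z^2 + 3*z - 4) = z*(z + 4)*(z - 1)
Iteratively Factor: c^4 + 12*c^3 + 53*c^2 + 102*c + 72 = (c + 3)*(c^3 + 9*c^2 + 26*c + 24) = (c + 3)^2*(c^2 + 6*c + 8) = (c + 2)*(c + 3)^2*(c + 4)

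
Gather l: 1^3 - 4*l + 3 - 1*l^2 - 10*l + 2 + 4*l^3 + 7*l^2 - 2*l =4*l^3 + 6*l^2 - 16*l + 6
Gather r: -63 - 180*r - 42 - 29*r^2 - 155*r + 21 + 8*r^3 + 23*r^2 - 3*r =8*r^3 - 6*r^2 - 338*r - 84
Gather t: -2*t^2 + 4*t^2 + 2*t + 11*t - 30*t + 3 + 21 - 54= 2*t^2 - 17*t - 30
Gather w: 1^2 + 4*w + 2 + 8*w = 12*w + 3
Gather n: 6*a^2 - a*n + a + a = 6*a^2 - a*n + 2*a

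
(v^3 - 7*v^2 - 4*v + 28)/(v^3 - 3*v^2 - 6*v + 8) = (v^2 - 9*v + 14)/(v^2 - 5*v + 4)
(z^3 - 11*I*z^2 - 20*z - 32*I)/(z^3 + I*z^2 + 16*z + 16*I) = (z - 8*I)/(z + 4*I)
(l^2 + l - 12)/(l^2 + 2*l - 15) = (l + 4)/(l + 5)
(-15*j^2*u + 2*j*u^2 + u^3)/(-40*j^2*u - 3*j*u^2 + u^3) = (-3*j + u)/(-8*j + u)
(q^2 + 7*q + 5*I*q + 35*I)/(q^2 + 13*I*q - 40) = (q + 7)/(q + 8*I)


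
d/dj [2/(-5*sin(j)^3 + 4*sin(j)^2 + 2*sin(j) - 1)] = 2*(15*sin(j)^2 - 8*sin(j) - 2)*cos(j)/((sin(j) - 1)^2*(5*sin(j)^2 + sin(j) - 1)^2)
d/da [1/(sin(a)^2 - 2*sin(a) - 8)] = 2*(1 - sin(a))*cos(a)/((sin(a) - 4)^2*(sin(a) + 2)^2)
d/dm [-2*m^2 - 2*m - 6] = -4*m - 2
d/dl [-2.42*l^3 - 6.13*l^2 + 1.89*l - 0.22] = -7.26*l^2 - 12.26*l + 1.89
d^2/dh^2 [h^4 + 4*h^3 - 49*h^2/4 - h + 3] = 12*h^2 + 24*h - 49/2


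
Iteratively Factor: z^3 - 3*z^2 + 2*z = (z)*(z^2 - 3*z + 2) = z*(z - 1)*(z - 2)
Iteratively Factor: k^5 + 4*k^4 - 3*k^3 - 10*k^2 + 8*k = (k + 2)*(k^4 + 2*k^3 - 7*k^2 + 4*k) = (k - 1)*(k + 2)*(k^3 + 3*k^2 - 4*k) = k*(k - 1)*(k + 2)*(k^2 + 3*k - 4) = k*(k - 1)^2*(k + 2)*(k + 4)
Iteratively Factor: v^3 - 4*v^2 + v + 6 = (v - 3)*(v^2 - v - 2) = (v - 3)*(v + 1)*(v - 2)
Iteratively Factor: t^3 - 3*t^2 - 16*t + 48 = (t - 4)*(t^2 + t - 12) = (t - 4)*(t - 3)*(t + 4)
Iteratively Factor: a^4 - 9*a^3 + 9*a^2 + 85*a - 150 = (a - 5)*(a^3 - 4*a^2 - 11*a + 30) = (a - 5)*(a + 3)*(a^2 - 7*a + 10) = (a - 5)*(a - 2)*(a + 3)*(a - 5)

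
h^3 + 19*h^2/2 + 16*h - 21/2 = (h - 1/2)*(h + 3)*(h + 7)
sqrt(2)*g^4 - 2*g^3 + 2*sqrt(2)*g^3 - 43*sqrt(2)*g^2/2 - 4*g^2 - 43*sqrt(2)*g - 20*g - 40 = (g + 2)*(g - 4*sqrt(2))*(g + 5*sqrt(2)/2)*(sqrt(2)*g + 1)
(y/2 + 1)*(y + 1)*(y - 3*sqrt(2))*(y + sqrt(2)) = y^4/2 - sqrt(2)*y^3 + 3*y^3/2 - 3*sqrt(2)*y^2 - 2*y^2 - 9*y - 2*sqrt(2)*y - 6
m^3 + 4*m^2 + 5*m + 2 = (m + 1)^2*(m + 2)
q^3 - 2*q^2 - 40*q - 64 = (q - 8)*(q + 2)*(q + 4)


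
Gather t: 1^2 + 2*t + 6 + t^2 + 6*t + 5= t^2 + 8*t + 12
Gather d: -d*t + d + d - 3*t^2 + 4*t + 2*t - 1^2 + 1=d*(2 - t) - 3*t^2 + 6*t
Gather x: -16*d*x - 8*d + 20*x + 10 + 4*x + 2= -8*d + x*(24 - 16*d) + 12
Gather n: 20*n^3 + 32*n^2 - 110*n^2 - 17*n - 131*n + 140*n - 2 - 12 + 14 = 20*n^3 - 78*n^2 - 8*n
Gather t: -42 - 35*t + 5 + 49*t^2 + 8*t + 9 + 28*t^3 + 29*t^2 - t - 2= 28*t^3 + 78*t^2 - 28*t - 30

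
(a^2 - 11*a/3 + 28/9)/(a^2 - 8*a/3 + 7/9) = (3*a - 4)/(3*a - 1)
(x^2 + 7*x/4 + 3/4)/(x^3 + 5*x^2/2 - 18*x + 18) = (4*x^2 + 7*x + 3)/(2*(2*x^3 + 5*x^2 - 36*x + 36))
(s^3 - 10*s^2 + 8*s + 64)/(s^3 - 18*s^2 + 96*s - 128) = (s^2 - 2*s - 8)/(s^2 - 10*s + 16)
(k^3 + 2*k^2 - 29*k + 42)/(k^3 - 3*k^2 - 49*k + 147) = (k - 2)/(k - 7)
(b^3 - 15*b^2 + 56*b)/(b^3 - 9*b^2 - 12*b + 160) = b*(b - 7)/(b^2 - b - 20)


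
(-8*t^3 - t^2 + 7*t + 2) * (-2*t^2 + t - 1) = 16*t^5 - 6*t^4 - 7*t^3 + 4*t^2 - 5*t - 2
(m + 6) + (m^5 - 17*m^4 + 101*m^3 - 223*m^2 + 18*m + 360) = m^5 - 17*m^4 + 101*m^3 - 223*m^2 + 19*m + 366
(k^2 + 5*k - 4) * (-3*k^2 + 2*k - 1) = -3*k^4 - 13*k^3 + 21*k^2 - 13*k + 4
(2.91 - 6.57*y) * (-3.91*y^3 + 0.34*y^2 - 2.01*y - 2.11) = 25.6887*y^4 - 13.6119*y^3 + 14.1951*y^2 + 8.0136*y - 6.1401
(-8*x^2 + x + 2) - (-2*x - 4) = -8*x^2 + 3*x + 6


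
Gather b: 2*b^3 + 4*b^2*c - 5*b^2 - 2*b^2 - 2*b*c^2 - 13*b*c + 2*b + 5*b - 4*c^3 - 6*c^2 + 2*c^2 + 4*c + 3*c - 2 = 2*b^3 + b^2*(4*c - 7) + b*(-2*c^2 - 13*c + 7) - 4*c^3 - 4*c^2 + 7*c - 2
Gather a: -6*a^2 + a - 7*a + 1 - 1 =-6*a^2 - 6*a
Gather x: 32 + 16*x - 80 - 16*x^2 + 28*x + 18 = -16*x^2 + 44*x - 30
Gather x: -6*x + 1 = 1 - 6*x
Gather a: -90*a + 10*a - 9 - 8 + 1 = -80*a - 16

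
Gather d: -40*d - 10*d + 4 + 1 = 5 - 50*d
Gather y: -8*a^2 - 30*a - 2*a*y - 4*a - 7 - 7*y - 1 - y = -8*a^2 - 34*a + y*(-2*a - 8) - 8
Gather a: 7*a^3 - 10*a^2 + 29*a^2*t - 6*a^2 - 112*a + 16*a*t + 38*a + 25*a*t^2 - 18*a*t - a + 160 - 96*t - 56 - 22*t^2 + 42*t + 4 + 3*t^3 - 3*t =7*a^3 + a^2*(29*t - 16) + a*(25*t^2 - 2*t - 75) + 3*t^3 - 22*t^2 - 57*t + 108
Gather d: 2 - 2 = 0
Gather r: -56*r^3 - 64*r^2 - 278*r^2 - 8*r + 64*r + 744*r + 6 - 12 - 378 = -56*r^3 - 342*r^2 + 800*r - 384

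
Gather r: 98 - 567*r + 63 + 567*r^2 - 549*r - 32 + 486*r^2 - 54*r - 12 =1053*r^2 - 1170*r + 117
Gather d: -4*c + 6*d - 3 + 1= -4*c + 6*d - 2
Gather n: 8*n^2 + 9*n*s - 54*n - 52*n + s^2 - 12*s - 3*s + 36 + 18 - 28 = 8*n^2 + n*(9*s - 106) + s^2 - 15*s + 26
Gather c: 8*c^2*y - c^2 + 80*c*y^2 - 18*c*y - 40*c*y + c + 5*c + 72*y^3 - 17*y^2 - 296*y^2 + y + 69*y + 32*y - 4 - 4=c^2*(8*y - 1) + c*(80*y^2 - 58*y + 6) + 72*y^3 - 313*y^2 + 102*y - 8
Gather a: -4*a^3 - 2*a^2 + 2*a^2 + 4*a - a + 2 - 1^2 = -4*a^3 + 3*a + 1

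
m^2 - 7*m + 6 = (m - 6)*(m - 1)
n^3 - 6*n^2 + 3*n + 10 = (n - 5)*(n - 2)*(n + 1)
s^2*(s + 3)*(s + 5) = s^4 + 8*s^3 + 15*s^2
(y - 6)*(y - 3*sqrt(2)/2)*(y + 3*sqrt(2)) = y^3 - 6*y^2 + 3*sqrt(2)*y^2/2 - 9*sqrt(2)*y - 9*y + 54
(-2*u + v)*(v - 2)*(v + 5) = -2*u*v^2 - 6*u*v + 20*u + v^3 + 3*v^2 - 10*v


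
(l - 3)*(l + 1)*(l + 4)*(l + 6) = l^4 + 8*l^3 + l^2 - 78*l - 72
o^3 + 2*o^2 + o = o*(o + 1)^2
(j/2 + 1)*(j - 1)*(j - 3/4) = j^3/2 + j^2/8 - 11*j/8 + 3/4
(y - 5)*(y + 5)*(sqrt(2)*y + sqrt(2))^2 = 2*y^4 + 4*y^3 - 48*y^2 - 100*y - 50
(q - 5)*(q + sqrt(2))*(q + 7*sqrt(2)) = q^3 - 5*q^2 + 8*sqrt(2)*q^2 - 40*sqrt(2)*q + 14*q - 70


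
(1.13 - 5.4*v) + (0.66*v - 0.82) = 0.31 - 4.74*v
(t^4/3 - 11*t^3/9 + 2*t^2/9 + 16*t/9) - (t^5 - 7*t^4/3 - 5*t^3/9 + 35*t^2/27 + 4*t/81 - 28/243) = -t^5 + 8*t^4/3 - 2*t^3/3 - 29*t^2/27 + 140*t/81 + 28/243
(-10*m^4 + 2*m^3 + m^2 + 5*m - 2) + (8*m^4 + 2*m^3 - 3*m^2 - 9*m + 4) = -2*m^4 + 4*m^3 - 2*m^2 - 4*m + 2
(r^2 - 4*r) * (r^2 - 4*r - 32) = r^4 - 8*r^3 - 16*r^2 + 128*r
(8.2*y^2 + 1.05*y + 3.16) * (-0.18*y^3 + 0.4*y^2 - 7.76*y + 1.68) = -1.476*y^5 + 3.091*y^4 - 63.7808*y^3 + 6.892*y^2 - 22.7576*y + 5.3088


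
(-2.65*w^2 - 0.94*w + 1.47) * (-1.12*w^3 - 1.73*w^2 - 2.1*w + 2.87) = 2.968*w^5 + 5.6373*w^4 + 5.5448*w^3 - 8.1746*w^2 - 5.7848*w + 4.2189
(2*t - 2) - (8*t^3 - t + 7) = -8*t^3 + 3*t - 9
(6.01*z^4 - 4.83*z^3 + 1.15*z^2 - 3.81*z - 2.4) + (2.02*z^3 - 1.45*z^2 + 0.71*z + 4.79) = 6.01*z^4 - 2.81*z^3 - 0.3*z^2 - 3.1*z + 2.39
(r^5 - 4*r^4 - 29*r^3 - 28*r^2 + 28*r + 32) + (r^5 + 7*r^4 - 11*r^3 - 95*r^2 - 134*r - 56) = 2*r^5 + 3*r^4 - 40*r^3 - 123*r^2 - 106*r - 24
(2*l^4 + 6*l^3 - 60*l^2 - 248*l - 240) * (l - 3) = 2*l^5 - 78*l^3 - 68*l^2 + 504*l + 720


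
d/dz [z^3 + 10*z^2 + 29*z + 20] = 3*z^2 + 20*z + 29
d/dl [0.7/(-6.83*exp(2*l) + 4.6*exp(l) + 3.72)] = (9.562*exp(l) - 3.22)*exp(l)/(-6.83*exp(2*l) + 4.6*exp(l) + 3.72)^2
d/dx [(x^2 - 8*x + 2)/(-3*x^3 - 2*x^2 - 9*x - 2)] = (3*x^4 - 48*x^3 - 7*x^2 + 4*x + 34)/(9*x^6 + 12*x^5 + 58*x^4 + 48*x^3 + 89*x^2 + 36*x + 4)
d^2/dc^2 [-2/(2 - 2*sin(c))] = -(sin(c) + 2)/(sin(c) - 1)^2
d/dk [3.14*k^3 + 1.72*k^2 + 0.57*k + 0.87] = 9.42*k^2 + 3.44*k + 0.57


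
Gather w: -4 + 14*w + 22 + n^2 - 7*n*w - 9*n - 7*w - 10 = n^2 - 9*n + w*(7 - 7*n) + 8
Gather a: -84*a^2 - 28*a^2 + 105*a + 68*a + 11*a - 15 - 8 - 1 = -112*a^2 + 184*a - 24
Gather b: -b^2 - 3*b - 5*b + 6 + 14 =-b^2 - 8*b + 20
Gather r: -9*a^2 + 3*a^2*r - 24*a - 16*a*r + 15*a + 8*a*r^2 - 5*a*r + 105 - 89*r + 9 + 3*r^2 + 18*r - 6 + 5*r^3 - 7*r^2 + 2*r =-9*a^2 - 9*a + 5*r^3 + r^2*(8*a - 4) + r*(3*a^2 - 21*a - 69) + 108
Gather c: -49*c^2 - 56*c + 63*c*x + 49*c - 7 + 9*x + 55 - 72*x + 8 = -49*c^2 + c*(63*x - 7) - 63*x + 56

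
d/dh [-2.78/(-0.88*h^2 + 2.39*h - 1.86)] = (6.6442 - 4.8928*h)/(0.88*h^2 - 2.39*h + 1.86)^2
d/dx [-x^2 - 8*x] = -2*x - 8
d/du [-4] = 0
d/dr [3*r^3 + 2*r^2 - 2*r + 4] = 9*r^2 + 4*r - 2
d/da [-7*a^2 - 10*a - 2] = -14*a - 10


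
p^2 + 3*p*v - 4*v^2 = (p - v)*(p + 4*v)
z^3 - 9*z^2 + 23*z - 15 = (z - 5)*(z - 3)*(z - 1)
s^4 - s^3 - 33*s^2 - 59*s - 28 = (s - 7)*(s + 1)^2*(s + 4)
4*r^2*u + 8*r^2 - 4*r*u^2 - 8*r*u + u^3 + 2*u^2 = (-2*r + u)^2*(u + 2)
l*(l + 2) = l^2 + 2*l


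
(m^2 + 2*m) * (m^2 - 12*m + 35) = m^4 - 10*m^3 + 11*m^2 + 70*m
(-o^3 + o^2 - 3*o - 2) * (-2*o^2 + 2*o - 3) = 2*o^5 - 4*o^4 + 11*o^3 - 5*o^2 + 5*o + 6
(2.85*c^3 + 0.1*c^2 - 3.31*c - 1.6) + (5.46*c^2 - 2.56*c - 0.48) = 2.85*c^3 + 5.56*c^2 - 5.87*c - 2.08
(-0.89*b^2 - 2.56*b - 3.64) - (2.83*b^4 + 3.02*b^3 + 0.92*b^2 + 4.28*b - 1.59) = -2.83*b^4 - 3.02*b^3 - 1.81*b^2 - 6.84*b - 2.05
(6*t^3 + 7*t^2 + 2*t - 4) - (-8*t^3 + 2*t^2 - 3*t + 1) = 14*t^3 + 5*t^2 + 5*t - 5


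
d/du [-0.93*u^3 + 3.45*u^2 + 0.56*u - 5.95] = -2.79*u^2 + 6.9*u + 0.56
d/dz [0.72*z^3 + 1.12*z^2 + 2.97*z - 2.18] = 2.16*z^2 + 2.24*z + 2.97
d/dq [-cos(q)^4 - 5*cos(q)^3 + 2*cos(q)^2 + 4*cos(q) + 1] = (-4*sin(q)^2*cos(q) - 15*sin(q)^2 + 11)*sin(q)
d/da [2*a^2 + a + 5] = 4*a + 1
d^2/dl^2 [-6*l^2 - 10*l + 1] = -12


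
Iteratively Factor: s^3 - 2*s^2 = (s - 2)*(s^2) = s*(s - 2)*(s)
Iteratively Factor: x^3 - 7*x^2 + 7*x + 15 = (x + 1)*(x^2 - 8*x + 15) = (x - 3)*(x + 1)*(x - 5)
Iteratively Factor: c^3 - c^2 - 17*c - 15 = (c + 3)*(c^2 - 4*c - 5) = (c + 1)*(c + 3)*(c - 5)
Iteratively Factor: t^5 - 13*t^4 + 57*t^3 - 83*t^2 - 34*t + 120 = (t - 3)*(t^4 - 10*t^3 + 27*t^2 - 2*t - 40) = (t - 5)*(t - 3)*(t^3 - 5*t^2 + 2*t + 8) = (t - 5)*(t - 3)*(t - 2)*(t^2 - 3*t - 4) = (t - 5)*(t - 3)*(t - 2)*(t + 1)*(t - 4)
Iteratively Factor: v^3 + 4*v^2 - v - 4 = (v + 1)*(v^2 + 3*v - 4) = (v - 1)*(v + 1)*(v + 4)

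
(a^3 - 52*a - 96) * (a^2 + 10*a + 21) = a^5 + 10*a^4 - 31*a^3 - 616*a^2 - 2052*a - 2016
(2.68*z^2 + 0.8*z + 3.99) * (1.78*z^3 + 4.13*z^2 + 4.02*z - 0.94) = 4.7704*z^5 + 12.4924*z^4 + 21.1798*z^3 + 17.1755*z^2 + 15.2878*z - 3.7506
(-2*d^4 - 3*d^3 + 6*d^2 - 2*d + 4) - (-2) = -2*d^4 - 3*d^3 + 6*d^2 - 2*d + 6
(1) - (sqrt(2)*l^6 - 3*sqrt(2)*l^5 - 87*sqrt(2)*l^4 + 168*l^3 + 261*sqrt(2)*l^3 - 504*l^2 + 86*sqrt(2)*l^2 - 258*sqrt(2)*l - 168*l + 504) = -sqrt(2)*l^6 + 3*sqrt(2)*l^5 + 87*sqrt(2)*l^4 - 261*sqrt(2)*l^3 - 168*l^3 - 86*sqrt(2)*l^2 + 504*l^2 + 168*l + 258*sqrt(2)*l - 503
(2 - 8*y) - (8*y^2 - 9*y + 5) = -8*y^2 + y - 3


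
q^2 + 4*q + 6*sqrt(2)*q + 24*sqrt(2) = (q + 4)*(q + 6*sqrt(2))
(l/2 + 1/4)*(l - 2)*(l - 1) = l^3/2 - 5*l^2/4 + l/4 + 1/2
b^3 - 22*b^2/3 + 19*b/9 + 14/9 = (b - 7)*(b - 2/3)*(b + 1/3)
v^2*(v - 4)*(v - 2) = v^4 - 6*v^3 + 8*v^2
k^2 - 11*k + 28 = (k - 7)*(k - 4)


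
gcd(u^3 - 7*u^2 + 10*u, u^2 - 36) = 1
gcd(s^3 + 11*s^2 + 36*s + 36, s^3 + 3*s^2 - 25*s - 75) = s + 3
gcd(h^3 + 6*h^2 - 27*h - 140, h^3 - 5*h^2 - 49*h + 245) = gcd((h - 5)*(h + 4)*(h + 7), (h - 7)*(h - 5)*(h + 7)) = h^2 + 2*h - 35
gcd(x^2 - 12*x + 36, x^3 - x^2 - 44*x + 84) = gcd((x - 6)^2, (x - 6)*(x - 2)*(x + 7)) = x - 6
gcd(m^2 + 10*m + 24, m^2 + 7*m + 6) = m + 6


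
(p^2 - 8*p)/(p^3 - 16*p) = (p - 8)/(p^2 - 16)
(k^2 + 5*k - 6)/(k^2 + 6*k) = (k - 1)/k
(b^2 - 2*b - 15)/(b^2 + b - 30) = (b + 3)/(b + 6)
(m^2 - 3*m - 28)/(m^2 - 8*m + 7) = (m + 4)/(m - 1)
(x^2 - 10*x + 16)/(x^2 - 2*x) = (x - 8)/x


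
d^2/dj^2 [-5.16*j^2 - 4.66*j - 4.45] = -10.3200000000000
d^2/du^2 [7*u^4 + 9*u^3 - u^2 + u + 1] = 84*u^2 + 54*u - 2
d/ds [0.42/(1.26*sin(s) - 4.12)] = -0.5292*cos(s)/(1.26*sin(s) - 4.12)^2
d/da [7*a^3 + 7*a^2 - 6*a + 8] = 21*a^2 + 14*a - 6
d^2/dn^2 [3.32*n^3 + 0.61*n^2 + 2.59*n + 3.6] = 19.92*n + 1.22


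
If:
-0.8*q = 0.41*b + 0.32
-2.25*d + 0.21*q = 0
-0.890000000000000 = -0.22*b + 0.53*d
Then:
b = 3.55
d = -0.21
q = -2.22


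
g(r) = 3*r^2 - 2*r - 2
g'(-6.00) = -38.00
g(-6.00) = 118.00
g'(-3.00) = -20.00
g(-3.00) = 31.00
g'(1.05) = 4.30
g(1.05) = -0.79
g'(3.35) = 18.10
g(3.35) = 24.97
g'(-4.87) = -31.22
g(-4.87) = 78.89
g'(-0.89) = -7.34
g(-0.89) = 2.16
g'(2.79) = 14.74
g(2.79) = 15.77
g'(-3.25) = -21.50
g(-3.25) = 36.19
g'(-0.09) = -2.54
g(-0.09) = -1.80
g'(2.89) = 15.34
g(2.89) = 17.28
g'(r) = 6*r - 2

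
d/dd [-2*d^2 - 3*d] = -4*d - 3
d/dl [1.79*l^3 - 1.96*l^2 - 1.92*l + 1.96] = 5.37*l^2 - 3.92*l - 1.92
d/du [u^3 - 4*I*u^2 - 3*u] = 3*u^2 - 8*I*u - 3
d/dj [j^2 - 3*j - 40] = 2*j - 3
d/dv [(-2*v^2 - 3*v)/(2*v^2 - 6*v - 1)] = (18*v^2 + 4*v + 3)/(4*v^4 - 24*v^3 + 32*v^2 + 12*v + 1)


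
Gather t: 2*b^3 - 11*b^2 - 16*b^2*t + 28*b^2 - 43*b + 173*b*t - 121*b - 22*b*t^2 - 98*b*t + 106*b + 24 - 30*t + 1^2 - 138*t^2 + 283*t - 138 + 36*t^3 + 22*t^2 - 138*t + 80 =2*b^3 + 17*b^2 - 58*b + 36*t^3 + t^2*(-22*b - 116) + t*(-16*b^2 + 75*b + 115) - 33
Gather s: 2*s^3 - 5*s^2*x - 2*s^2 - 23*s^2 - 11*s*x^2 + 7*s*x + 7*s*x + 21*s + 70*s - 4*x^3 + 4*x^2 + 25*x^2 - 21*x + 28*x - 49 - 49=2*s^3 + s^2*(-5*x - 25) + s*(-11*x^2 + 14*x + 91) - 4*x^3 + 29*x^2 + 7*x - 98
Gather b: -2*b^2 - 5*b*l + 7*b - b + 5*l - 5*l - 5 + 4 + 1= -2*b^2 + b*(6 - 5*l)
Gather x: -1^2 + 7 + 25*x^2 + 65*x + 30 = 25*x^2 + 65*x + 36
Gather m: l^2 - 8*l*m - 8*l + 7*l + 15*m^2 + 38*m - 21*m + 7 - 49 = l^2 - l + 15*m^2 + m*(17 - 8*l) - 42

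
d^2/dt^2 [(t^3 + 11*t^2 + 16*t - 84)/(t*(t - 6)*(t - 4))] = 2*(21*t^6 - 24*t^5 - 1776*t^4 + 11152*t^3 - 31248*t^2 + 60480*t - 48384)/(t^3*(t^6 - 30*t^5 + 372*t^4 - 2440*t^3 + 8928*t^2 - 17280*t + 13824))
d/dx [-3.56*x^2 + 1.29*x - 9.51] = 1.29 - 7.12*x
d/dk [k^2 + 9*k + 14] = 2*k + 9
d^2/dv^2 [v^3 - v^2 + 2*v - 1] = 6*v - 2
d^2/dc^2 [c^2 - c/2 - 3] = 2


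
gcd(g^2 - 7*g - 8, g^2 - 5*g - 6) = g + 1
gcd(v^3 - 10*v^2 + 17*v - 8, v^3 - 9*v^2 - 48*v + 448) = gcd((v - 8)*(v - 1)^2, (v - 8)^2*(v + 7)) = v - 8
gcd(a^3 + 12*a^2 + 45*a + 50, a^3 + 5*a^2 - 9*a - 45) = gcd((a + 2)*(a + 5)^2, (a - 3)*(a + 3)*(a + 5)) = a + 5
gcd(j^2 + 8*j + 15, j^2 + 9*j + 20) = j + 5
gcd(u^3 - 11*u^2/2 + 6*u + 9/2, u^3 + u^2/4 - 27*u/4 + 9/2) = 1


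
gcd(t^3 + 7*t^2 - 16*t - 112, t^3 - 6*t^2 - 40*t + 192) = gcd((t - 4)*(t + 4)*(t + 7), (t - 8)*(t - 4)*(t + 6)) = t - 4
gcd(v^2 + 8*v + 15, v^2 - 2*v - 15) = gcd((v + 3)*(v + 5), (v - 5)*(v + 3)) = v + 3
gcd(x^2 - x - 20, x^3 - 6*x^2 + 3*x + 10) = x - 5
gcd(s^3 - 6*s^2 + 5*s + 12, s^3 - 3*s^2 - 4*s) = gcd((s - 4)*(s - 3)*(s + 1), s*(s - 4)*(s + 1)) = s^2 - 3*s - 4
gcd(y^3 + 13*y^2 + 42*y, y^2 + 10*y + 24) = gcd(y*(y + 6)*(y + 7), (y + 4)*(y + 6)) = y + 6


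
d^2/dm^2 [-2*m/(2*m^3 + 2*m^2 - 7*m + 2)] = 4*(-m*(6*m^2 + 4*m - 7)^2 + (6*m^2 + 2*m*(3*m + 1) + 4*m - 7)*(2*m^3 + 2*m^2 - 7*m + 2))/(2*m^3 + 2*m^2 - 7*m + 2)^3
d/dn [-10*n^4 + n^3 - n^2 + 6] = n*(-40*n^2 + 3*n - 2)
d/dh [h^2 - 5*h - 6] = 2*h - 5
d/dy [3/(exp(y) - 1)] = -3/(4*sinh(y/2)^2)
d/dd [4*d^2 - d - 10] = 8*d - 1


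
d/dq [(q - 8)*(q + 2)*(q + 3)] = 3*q^2 - 6*q - 34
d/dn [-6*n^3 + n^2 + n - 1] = -18*n^2 + 2*n + 1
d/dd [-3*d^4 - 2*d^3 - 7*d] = -12*d^3 - 6*d^2 - 7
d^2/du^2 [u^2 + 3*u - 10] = 2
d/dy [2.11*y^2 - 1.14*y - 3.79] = 4.22*y - 1.14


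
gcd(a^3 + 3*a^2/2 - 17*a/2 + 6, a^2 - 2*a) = 1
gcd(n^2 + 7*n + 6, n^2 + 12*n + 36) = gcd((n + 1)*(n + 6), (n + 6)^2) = n + 6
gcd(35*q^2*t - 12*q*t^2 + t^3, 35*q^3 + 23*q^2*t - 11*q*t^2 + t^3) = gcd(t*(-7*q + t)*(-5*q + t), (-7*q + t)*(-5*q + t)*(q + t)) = 35*q^2 - 12*q*t + t^2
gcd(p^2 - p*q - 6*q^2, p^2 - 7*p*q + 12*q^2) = p - 3*q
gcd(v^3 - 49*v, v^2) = v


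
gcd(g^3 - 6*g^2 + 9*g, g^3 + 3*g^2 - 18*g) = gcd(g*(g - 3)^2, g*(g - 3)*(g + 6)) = g^2 - 3*g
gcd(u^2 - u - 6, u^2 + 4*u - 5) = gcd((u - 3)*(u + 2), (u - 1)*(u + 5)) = 1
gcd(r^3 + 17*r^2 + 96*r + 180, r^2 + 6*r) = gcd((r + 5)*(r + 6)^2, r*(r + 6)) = r + 6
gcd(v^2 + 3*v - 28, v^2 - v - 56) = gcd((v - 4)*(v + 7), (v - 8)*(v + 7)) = v + 7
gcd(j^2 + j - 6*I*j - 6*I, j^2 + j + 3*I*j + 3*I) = j + 1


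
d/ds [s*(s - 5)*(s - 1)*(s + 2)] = 4*s^3 - 12*s^2 - 14*s + 10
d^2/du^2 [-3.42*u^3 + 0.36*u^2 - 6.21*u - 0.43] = 0.72 - 20.52*u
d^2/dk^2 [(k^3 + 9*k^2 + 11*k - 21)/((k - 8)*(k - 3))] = 6*(69*k^3 - 501*k^2 + 543*k + 2017)/(k^6 - 33*k^5 + 435*k^4 - 2915*k^3 + 10440*k^2 - 19008*k + 13824)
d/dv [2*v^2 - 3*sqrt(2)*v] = 4*v - 3*sqrt(2)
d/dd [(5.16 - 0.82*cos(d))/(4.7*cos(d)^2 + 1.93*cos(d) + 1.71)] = (-3.854*cos(d)^2 + 48.504*cos(d) + 11.361)*sin(d)/(22.09*cos(d)^4 + 18.142*cos(d)^3 + 19.7989*cos(d)^2 + 6.6006*cos(d) + 2.9241)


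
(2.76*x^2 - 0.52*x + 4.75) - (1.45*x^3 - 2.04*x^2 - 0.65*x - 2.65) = -1.45*x^3 + 4.8*x^2 + 0.13*x + 7.4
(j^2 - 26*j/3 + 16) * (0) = 0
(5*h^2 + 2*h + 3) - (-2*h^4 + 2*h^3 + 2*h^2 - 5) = 2*h^4 - 2*h^3 + 3*h^2 + 2*h + 8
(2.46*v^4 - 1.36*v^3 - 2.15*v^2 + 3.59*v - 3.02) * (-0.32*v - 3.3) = -0.7872*v^5 - 7.6828*v^4 + 5.176*v^3 + 5.9462*v^2 - 10.8806*v + 9.966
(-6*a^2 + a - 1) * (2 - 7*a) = 42*a^3 - 19*a^2 + 9*a - 2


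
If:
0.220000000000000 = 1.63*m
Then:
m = 0.13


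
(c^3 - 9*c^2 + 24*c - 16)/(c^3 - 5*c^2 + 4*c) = (c - 4)/c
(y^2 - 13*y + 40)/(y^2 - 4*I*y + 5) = (y^2 - 13*y + 40)/(y^2 - 4*I*y + 5)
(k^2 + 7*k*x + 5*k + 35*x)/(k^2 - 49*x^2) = (-k - 5)/(-k + 7*x)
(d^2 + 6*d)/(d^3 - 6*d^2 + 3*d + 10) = d*(d + 6)/(d^3 - 6*d^2 + 3*d + 10)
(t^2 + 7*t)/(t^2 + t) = (t + 7)/(t + 1)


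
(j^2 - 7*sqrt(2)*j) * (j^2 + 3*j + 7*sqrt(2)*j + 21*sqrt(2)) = j^4 + 3*j^3 - 98*j^2 - 294*j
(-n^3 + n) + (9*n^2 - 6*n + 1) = -n^3 + 9*n^2 - 5*n + 1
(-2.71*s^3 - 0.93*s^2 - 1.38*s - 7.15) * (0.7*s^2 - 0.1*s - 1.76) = -1.897*s^5 - 0.38*s^4 + 3.8966*s^3 - 3.2302*s^2 + 3.1438*s + 12.584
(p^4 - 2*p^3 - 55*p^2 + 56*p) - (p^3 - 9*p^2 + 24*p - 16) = p^4 - 3*p^3 - 46*p^2 + 32*p + 16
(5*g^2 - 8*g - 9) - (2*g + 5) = 5*g^2 - 10*g - 14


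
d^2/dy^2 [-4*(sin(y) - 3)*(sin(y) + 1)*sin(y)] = -36*sin(y)*cos(y)^2 + 32*cos(y)^2 - 16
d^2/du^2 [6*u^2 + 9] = 12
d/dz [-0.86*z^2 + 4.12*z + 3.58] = 4.12 - 1.72*z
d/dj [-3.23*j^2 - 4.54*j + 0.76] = -6.46*j - 4.54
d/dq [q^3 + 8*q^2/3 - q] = 3*q^2 + 16*q/3 - 1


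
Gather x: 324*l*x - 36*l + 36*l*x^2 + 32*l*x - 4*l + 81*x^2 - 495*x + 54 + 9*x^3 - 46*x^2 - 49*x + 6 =-40*l + 9*x^3 + x^2*(36*l + 35) + x*(356*l - 544) + 60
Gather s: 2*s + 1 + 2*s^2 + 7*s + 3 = 2*s^2 + 9*s + 4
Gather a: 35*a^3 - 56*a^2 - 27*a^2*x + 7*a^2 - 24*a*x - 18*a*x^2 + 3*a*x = 35*a^3 + a^2*(-27*x - 49) + a*(-18*x^2 - 21*x)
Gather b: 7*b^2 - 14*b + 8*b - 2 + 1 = 7*b^2 - 6*b - 1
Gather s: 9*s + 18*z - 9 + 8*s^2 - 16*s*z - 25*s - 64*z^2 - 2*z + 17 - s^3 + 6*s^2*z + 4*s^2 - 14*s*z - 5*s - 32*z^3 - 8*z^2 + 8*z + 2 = -s^3 + s^2*(6*z + 12) + s*(-30*z - 21) - 32*z^3 - 72*z^2 + 24*z + 10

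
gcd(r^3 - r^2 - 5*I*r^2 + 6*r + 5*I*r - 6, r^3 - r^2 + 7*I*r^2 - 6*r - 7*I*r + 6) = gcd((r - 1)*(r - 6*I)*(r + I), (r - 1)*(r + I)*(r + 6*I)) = r^2 + r*(-1 + I) - I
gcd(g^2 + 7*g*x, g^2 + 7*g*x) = g^2 + 7*g*x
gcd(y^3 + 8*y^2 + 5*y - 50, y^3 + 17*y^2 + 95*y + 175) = y^2 + 10*y + 25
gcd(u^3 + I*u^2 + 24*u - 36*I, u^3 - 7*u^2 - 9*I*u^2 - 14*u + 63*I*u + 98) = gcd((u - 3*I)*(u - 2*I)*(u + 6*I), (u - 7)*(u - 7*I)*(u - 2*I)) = u - 2*I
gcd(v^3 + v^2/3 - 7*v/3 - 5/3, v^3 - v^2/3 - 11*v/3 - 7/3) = v^2 + 2*v + 1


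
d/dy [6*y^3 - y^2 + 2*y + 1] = 18*y^2 - 2*y + 2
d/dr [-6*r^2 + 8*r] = 8 - 12*r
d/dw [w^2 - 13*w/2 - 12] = 2*w - 13/2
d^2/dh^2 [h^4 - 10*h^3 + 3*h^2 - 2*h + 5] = 12*h^2 - 60*h + 6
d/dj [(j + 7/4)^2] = 2*j + 7/2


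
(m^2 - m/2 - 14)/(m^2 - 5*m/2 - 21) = (m - 4)/(m - 6)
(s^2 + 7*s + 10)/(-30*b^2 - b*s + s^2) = (s^2 + 7*s + 10)/(-30*b^2 - b*s + s^2)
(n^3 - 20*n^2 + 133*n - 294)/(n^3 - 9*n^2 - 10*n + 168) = (n - 7)/(n + 4)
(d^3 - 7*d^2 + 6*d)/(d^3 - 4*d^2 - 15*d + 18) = d/(d + 3)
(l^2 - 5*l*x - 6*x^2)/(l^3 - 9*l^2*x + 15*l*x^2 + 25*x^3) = (l - 6*x)/(l^2 - 10*l*x + 25*x^2)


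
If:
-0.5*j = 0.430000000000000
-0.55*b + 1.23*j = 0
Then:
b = -1.92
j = -0.86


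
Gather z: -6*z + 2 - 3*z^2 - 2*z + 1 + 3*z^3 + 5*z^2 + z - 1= 3*z^3 + 2*z^2 - 7*z + 2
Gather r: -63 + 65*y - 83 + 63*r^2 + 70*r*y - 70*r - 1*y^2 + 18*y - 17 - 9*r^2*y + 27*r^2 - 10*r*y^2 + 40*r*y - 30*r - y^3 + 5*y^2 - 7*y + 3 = r^2*(90 - 9*y) + r*(-10*y^2 + 110*y - 100) - y^3 + 4*y^2 + 76*y - 160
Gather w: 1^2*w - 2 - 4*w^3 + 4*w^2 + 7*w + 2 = -4*w^3 + 4*w^2 + 8*w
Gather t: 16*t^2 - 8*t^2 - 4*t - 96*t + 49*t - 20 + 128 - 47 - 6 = 8*t^2 - 51*t + 55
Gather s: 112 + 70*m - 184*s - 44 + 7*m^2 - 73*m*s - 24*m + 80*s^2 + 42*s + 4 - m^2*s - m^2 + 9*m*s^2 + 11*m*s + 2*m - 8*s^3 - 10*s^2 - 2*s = 6*m^2 + 48*m - 8*s^3 + s^2*(9*m + 70) + s*(-m^2 - 62*m - 144) + 72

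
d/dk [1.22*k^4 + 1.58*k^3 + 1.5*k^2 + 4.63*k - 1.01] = 4.88*k^3 + 4.74*k^2 + 3.0*k + 4.63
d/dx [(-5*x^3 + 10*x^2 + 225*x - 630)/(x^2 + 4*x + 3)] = 5*(-x^4 - 8*x^3 - 46*x^2 + 264*x + 639)/(x^4 + 8*x^3 + 22*x^2 + 24*x + 9)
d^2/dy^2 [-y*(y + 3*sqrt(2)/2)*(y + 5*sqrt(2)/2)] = -6*y - 8*sqrt(2)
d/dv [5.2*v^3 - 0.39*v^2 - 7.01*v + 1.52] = 15.6*v^2 - 0.78*v - 7.01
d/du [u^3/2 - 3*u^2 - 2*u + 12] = 3*u^2/2 - 6*u - 2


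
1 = 1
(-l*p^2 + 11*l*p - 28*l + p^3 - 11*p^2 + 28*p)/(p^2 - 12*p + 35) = (-l*p + 4*l + p^2 - 4*p)/(p - 5)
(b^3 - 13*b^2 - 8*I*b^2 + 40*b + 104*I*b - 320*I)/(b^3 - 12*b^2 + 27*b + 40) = (b - 8*I)/(b + 1)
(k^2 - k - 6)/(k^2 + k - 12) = (k + 2)/(k + 4)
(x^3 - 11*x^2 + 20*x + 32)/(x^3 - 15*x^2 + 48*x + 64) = (x - 4)/(x - 8)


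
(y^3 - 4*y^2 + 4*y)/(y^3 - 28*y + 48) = y*(y - 2)/(y^2 + 2*y - 24)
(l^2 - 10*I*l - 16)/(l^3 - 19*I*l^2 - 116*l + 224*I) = (l - 2*I)/(l^2 - 11*I*l - 28)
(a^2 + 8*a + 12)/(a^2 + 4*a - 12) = (a + 2)/(a - 2)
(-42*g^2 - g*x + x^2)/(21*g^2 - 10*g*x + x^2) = (6*g + x)/(-3*g + x)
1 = 1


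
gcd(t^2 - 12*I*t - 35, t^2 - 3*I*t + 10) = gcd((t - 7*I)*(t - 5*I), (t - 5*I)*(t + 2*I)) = t - 5*I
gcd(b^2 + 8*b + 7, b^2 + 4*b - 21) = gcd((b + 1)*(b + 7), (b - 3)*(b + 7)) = b + 7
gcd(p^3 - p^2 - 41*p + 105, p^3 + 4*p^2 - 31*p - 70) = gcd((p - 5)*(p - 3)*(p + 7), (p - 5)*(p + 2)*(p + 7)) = p^2 + 2*p - 35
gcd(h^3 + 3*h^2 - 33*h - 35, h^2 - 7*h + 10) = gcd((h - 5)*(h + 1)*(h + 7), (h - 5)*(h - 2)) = h - 5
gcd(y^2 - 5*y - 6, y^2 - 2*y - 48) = 1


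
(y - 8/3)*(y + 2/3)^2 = y^3 - 4*y^2/3 - 28*y/9 - 32/27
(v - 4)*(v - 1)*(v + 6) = v^3 + v^2 - 26*v + 24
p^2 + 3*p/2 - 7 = (p - 2)*(p + 7/2)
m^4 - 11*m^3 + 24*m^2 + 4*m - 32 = (m - 8)*(m - 2)^2*(m + 1)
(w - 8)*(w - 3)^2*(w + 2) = w^4 - 12*w^3 + 29*w^2 + 42*w - 144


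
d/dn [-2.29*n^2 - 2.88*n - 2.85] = -4.58*n - 2.88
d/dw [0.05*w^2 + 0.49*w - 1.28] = 0.1*w + 0.49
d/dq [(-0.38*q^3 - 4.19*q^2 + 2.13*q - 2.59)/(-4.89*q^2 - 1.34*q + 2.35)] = (1.8582*q^4 + 1.0184*q^3 + 13.3513*q^2 - 45.0232*q + 1.5349)/(23.9121*q^4 + 13.1052*q^3 - 21.1874*q^2 - 6.298*q + 5.5225)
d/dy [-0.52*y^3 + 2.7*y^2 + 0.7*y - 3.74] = -1.56*y^2 + 5.4*y + 0.7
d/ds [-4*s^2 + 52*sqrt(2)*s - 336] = -8*s + 52*sqrt(2)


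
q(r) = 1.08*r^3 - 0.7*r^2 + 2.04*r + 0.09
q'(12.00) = 451.80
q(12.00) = 1790.01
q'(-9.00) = 277.08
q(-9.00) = -862.29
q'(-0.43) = 3.24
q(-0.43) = -1.00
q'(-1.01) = 6.76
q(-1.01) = -3.80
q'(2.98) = 26.64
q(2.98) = 28.53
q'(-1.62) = 12.81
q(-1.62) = -9.64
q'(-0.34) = 2.89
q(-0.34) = -0.73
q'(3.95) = 47.06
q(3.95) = 63.79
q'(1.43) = 6.66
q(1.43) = 4.73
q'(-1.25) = 8.85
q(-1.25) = -5.66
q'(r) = 3.24*r^2 - 1.4*r + 2.04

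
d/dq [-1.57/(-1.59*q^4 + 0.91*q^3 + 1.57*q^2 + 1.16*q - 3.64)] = (-9.9852*q^3 + 4.2861*q^2 + 4.9298*q + 1.8212)/(-1.59*q^4 + 0.91*q^3 + 1.57*q^2 + 1.16*q - 3.64)^2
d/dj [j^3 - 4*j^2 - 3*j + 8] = 3*j^2 - 8*j - 3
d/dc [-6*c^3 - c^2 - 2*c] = -18*c^2 - 2*c - 2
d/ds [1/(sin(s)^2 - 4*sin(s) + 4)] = -2*cos(s)/(sin(s) - 2)^3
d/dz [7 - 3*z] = -3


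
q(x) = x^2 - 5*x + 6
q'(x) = 2*x - 5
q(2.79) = -0.17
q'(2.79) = 0.58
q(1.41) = 0.94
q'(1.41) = -2.18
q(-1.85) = 18.67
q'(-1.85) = -8.70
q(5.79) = 10.57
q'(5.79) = 6.58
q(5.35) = 7.87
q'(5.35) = 5.70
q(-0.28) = 7.48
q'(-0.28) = -5.56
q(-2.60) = 25.76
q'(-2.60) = -10.20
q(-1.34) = 14.50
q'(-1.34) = -7.68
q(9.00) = 42.00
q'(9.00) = 13.00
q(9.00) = 42.00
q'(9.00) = 13.00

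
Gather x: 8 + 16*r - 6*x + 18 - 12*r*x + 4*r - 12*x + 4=20*r + x*(-12*r - 18) + 30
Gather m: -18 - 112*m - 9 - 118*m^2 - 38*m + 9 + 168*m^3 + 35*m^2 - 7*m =168*m^3 - 83*m^2 - 157*m - 18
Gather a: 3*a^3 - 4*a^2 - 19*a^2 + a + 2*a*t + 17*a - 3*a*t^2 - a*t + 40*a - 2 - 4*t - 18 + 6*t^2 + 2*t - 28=3*a^3 - 23*a^2 + a*(-3*t^2 + t + 58) + 6*t^2 - 2*t - 48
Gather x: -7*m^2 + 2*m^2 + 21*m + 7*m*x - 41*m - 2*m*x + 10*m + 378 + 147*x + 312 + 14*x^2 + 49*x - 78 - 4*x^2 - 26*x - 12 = -5*m^2 - 10*m + 10*x^2 + x*(5*m + 170) + 600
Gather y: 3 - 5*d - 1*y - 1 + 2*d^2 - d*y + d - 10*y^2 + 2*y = 2*d^2 - 4*d - 10*y^2 + y*(1 - d) + 2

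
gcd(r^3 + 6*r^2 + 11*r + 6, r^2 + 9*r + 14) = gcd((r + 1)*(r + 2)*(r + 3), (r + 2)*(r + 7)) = r + 2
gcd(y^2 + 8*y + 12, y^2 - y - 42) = y + 6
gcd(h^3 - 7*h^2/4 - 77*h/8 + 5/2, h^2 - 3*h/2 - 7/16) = 1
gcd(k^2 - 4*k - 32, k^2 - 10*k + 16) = k - 8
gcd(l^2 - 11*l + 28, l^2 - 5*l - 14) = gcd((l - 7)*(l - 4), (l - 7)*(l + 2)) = l - 7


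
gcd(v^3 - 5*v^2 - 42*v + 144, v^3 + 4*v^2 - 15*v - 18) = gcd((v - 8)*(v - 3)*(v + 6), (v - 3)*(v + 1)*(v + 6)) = v^2 + 3*v - 18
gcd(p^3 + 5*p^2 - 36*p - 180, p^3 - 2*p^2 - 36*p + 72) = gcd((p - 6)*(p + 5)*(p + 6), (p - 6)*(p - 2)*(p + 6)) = p^2 - 36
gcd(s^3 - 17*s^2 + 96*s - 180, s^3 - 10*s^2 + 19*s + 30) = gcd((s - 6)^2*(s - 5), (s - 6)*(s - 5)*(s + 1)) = s^2 - 11*s + 30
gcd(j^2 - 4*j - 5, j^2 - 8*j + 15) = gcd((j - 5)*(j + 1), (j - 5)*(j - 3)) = j - 5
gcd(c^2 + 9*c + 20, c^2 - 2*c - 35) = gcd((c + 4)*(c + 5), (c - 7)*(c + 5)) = c + 5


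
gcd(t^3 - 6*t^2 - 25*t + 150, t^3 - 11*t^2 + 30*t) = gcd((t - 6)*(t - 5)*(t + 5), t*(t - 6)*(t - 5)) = t^2 - 11*t + 30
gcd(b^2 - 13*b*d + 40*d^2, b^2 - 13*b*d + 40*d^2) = b^2 - 13*b*d + 40*d^2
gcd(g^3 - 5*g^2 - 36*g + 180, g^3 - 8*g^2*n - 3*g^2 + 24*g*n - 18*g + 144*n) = g - 6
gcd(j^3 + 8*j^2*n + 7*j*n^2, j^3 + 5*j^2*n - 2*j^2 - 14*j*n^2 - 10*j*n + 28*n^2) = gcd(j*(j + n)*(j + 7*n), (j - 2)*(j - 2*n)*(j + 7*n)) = j + 7*n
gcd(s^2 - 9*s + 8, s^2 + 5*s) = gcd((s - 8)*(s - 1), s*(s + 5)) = 1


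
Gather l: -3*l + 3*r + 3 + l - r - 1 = -2*l + 2*r + 2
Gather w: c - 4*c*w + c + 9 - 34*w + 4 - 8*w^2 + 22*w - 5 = 2*c - 8*w^2 + w*(-4*c - 12) + 8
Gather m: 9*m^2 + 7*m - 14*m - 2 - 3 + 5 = 9*m^2 - 7*m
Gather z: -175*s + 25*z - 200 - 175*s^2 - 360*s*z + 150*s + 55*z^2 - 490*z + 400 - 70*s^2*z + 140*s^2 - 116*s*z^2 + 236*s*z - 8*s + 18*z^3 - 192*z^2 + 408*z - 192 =-35*s^2 - 33*s + 18*z^3 + z^2*(-116*s - 137) + z*(-70*s^2 - 124*s - 57) + 8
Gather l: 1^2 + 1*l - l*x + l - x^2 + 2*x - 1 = l*(2 - x) - x^2 + 2*x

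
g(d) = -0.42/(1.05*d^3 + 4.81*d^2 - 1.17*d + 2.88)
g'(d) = -0.42*(-3.15*d^2 - 9.62*d + 1.17)/(1.05*d^3 + 4.81*d^2 - 1.17*d + 2.88)^2 = (1.323*d^2 + 4.0404*d - 0.4914)/(1.05*d^3 + 4.81*d^2 - 1.17*d + 2.88)^2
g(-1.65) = -0.03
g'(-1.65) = -0.02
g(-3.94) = -0.02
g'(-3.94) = 0.01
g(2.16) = -0.01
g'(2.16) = 0.01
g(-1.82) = -0.03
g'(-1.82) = -0.02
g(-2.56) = -0.02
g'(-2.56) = -0.01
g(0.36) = -0.13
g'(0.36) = 0.12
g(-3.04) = -0.02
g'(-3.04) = -0.00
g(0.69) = -0.09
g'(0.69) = 0.13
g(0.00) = -0.15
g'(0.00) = -0.06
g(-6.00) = 0.01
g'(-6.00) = 0.01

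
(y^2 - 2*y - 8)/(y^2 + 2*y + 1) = (y^2 - 2*y - 8)/(y^2 + 2*y + 1)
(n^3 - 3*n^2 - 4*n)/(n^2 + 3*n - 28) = n*(n + 1)/(n + 7)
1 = 1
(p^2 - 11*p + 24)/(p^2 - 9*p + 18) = (p - 8)/(p - 6)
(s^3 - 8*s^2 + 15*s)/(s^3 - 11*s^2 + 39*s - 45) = s/(s - 3)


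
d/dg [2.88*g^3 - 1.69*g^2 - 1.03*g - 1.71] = 8.64*g^2 - 3.38*g - 1.03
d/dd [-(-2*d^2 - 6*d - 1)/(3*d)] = 2/3 - 1/(3*d^2)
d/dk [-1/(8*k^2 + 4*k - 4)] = (k + 1/4)/(2*k^2 + k - 1)^2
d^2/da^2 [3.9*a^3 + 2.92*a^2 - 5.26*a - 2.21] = 23.4*a + 5.84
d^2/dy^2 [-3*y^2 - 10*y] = -6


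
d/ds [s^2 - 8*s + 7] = 2*s - 8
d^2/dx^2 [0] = 0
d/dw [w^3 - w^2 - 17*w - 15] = 3*w^2 - 2*w - 17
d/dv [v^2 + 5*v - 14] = 2*v + 5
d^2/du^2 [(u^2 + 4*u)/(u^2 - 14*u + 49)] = 6*(6*u + 35)/(u^4 - 28*u^3 + 294*u^2 - 1372*u + 2401)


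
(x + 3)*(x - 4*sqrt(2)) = x^2 - 4*sqrt(2)*x + 3*x - 12*sqrt(2)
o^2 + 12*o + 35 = (o + 5)*(o + 7)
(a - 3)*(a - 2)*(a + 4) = a^3 - a^2 - 14*a + 24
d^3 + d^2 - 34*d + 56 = (d - 4)*(d - 2)*(d + 7)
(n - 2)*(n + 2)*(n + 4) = n^3 + 4*n^2 - 4*n - 16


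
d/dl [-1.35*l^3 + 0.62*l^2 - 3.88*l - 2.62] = -4.05*l^2 + 1.24*l - 3.88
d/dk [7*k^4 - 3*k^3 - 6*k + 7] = 28*k^3 - 9*k^2 - 6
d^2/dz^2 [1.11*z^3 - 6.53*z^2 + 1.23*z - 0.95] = 6.66*z - 13.06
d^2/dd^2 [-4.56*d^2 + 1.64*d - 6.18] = -9.12000000000000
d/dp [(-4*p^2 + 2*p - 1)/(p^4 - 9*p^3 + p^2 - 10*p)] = (8*p^5 - 42*p^4 + 40*p^3 + 11*p^2 + 2*p - 10)/(p^2*(p^6 - 18*p^5 + 83*p^4 - 38*p^3 + 181*p^2 - 20*p + 100))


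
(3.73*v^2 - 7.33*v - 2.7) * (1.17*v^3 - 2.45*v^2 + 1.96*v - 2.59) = 4.3641*v^5 - 17.7146*v^4 + 22.1103*v^3 - 17.4125*v^2 + 13.6927*v + 6.993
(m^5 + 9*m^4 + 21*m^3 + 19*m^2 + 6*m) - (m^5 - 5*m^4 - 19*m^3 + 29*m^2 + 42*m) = 14*m^4 + 40*m^3 - 10*m^2 - 36*m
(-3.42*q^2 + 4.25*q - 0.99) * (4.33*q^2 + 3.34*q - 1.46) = -14.8086*q^4 + 6.9797*q^3 + 14.9015*q^2 - 9.5116*q + 1.4454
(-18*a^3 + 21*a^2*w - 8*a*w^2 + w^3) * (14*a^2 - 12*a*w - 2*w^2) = -252*a^5 + 510*a^4*w - 328*a^3*w^2 + 68*a^2*w^3 + 4*a*w^4 - 2*w^5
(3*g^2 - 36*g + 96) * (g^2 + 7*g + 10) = 3*g^4 - 15*g^3 - 126*g^2 + 312*g + 960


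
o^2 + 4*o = o*(o + 4)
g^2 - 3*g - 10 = (g - 5)*(g + 2)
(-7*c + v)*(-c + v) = 7*c^2 - 8*c*v + v^2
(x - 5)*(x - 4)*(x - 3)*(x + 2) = x^4 - 10*x^3 + 23*x^2 + 34*x - 120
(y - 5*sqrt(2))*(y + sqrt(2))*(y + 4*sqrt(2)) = y^3 - 42*y - 40*sqrt(2)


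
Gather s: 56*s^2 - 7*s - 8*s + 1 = 56*s^2 - 15*s + 1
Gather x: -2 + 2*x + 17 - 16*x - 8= 7 - 14*x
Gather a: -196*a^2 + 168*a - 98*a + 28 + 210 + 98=-196*a^2 + 70*a + 336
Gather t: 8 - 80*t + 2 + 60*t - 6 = 4 - 20*t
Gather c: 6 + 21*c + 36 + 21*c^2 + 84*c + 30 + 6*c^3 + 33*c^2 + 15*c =6*c^3 + 54*c^2 + 120*c + 72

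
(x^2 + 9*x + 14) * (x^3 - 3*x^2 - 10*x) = x^5 + 6*x^4 - 23*x^3 - 132*x^2 - 140*x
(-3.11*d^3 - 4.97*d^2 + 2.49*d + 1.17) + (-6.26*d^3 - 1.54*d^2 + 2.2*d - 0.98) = -9.37*d^3 - 6.51*d^2 + 4.69*d + 0.19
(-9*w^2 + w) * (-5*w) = 45*w^3 - 5*w^2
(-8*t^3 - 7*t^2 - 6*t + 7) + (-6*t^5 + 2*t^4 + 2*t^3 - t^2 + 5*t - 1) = -6*t^5 + 2*t^4 - 6*t^3 - 8*t^2 - t + 6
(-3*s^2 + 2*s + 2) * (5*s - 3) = -15*s^3 + 19*s^2 + 4*s - 6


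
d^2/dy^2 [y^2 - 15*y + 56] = 2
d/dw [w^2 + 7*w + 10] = 2*w + 7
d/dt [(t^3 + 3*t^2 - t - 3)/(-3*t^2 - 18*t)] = (-t^4 - 12*t^3 - 19*t^2 - 6*t - 18)/(3*t^2*(t^2 + 12*t + 36))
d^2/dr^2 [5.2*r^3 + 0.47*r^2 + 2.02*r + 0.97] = 31.2*r + 0.94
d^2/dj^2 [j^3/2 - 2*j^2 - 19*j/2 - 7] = 3*j - 4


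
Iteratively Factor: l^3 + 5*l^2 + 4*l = (l + 1)*(l^2 + 4*l) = l*(l + 1)*(l + 4)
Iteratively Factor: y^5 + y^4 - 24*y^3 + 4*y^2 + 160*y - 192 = (y + 4)*(y^4 - 3*y^3 - 12*y^2 + 52*y - 48) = (y - 2)*(y + 4)*(y^3 - y^2 - 14*y + 24) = (y - 3)*(y - 2)*(y + 4)*(y^2 + 2*y - 8) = (y - 3)*(y - 2)^2*(y + 4)*(y + 4)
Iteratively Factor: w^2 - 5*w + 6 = (w - 2)*(w - 3)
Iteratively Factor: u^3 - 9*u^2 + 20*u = (u - 4)*(u^2 - 5*u) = (u - 5)*(u - 4)*(u)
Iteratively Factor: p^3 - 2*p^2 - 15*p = (p + 3)*(p^2 - 5*p) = (p - 5)*(p + 3)*(p)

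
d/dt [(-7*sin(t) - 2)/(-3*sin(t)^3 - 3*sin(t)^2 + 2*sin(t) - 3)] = (-42*sin(t)^3 - 39*sin(t)^2 - 12*sin(t) + 25)*cos(t)/(3*sin(t)^3 + 3*sin(t)^2 - 2*sin(t) + 3)^2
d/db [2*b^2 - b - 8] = 4*b - 1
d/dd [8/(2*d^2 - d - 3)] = 8*(1 - 4*d)/(-2*d^2 + d + 3)^2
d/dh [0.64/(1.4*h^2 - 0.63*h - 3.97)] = (0.4032 - 1.792*h)/(-1.4*h^2 + 0.63*h + 3.97)^2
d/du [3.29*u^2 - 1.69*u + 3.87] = 6.58*u - 1.69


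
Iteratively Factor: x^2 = (x)*(x)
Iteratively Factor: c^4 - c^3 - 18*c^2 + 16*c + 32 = (c - 4)*(c^3 + 3*c^2 - 6*c - 8) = (c - 4)*(c + 1)*(c^2 + 2*c - 8) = (c - 4)*(c - 2)*(c + 1)*(c + 4)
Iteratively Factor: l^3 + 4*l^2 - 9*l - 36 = (l - 3)*(l^2 + 7*l + 12) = (l - 3)*(l + 4)*(l + 3)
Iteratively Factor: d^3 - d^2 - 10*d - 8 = (d - 4)*(d^2 + 3*d + 2) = (d - 4)*(d + 2)*(d + 1)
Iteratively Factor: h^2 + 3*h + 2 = (h + 2)*(h + 1)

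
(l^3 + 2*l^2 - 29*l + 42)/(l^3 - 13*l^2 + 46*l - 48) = (l + 7)/(l - 8)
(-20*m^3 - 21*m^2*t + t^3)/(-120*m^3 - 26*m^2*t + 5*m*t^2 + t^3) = (m + t)/(6*m + t)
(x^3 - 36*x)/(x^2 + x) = (x^2 - 36)/(x + 1)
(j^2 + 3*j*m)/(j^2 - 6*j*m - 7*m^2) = j*(j + 3*m)/(j^2 - 6*j*m - 7*m^2)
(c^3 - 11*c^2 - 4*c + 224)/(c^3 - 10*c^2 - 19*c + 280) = (c + 4)/(c + 5)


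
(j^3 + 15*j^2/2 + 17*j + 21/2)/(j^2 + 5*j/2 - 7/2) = (j^2 + 4*j + 3)/(j - 1)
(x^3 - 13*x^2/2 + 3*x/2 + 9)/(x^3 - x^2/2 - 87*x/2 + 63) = (x + 1)/(x + 7)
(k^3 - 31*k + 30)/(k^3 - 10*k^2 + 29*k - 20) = (k + 6)/(k - 4)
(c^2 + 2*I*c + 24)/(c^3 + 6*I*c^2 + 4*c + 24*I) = (c - 4*I)/(c^2 + 4)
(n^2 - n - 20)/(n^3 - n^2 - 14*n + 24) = (n - 5)/(n^2 - 5*n + 6)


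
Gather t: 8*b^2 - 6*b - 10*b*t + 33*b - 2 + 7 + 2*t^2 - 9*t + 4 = 8*b^2 + 27*b + 2*t^2 + t*(-10*b - 9) + 9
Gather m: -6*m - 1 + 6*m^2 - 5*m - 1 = 6*m^2 - 11*m - 2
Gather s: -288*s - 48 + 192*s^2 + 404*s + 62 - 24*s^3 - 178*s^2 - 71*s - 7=-24*s^3 + 14*s^2 + 45*s + 7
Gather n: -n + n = 0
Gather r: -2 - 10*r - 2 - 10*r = -20*r - 4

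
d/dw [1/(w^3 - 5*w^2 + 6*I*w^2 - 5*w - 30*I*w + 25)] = (-3*w^2 + 10*w - 12*I*w + 5 + 30*I)/(w^3 - 5*w^2 + 6*I*w^2 - 5*w - 30*I*w + 25)^2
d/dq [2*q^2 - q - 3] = 4*q - 1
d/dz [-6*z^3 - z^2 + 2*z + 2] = -18*z^2 - 2*z + 2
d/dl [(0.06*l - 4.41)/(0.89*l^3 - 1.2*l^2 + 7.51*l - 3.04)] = (-0.1068*l^3 + 11.8467*l^2 - 10.584*l + 32.9367)/(0.7921*l^6 - 2.136*l^5 + 14.8078*l^4 - 23.4352*l^3 + 63.6961*l^2 - 45.6608*l + 9.2416)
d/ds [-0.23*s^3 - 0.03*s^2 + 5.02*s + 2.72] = -0.69*s^2 - 0.06*s + 5.02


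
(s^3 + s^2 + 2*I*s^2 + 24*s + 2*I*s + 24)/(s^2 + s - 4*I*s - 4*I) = s + 6*I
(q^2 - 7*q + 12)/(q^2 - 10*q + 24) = (q - 3)/(q - 6)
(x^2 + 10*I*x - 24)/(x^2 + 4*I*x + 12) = (x + 4*I)/(x - 2*I)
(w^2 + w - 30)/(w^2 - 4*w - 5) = (w + 6)/(w + 1)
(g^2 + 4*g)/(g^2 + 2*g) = (g + 4)/(g + 2)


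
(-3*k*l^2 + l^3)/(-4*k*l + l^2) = l*(3*k - l)/(4*k - l)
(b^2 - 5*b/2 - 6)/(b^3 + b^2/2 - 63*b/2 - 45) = (b - 4)/(b^2 - b - 30)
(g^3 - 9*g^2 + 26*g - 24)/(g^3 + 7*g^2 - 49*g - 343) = (g^3 - 9*g^2 + 26*g - 24)/(g^3 + 7*g^2 - 49*g - 343)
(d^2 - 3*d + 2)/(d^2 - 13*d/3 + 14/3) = 3*(d - 1)/(3*d - 7)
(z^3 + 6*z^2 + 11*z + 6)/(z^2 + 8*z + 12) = (z^2 + 4*z + 3)/(z + 6)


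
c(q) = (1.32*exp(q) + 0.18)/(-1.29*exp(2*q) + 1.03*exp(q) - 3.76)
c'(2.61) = 0.08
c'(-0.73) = -0.17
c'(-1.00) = -0.14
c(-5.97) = -0.05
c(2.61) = -0.08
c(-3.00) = -0.07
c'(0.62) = 0.07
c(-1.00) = -0.19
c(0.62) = -0.42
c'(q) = (1.32*exp(q) + 0.18)*(2.58*exp(2*q) - 1.03*exp(q))/(-1.29*exp(2*q) + 1.03*exp(q) - 3.76)^2 + 1.32*exp(q)/(-1.29*exp(2*q) + 1.03*exp(q) - 3.76) = (1.7028*exp(2*q) + 0.4644*exp(q) - 5.1486)*exp(q)/(1.6641*exp(4*q) - 2.6574*exp(3*q) + 10.7617*exp(2*q) - 7.7456*exp(q) + 14.1376)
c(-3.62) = -0.06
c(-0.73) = -0.23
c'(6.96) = 0.00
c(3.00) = -0.05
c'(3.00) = 0.05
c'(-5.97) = -0.00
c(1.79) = -0.18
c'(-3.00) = -0.02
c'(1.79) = 0.18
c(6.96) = -0.00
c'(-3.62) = -0.01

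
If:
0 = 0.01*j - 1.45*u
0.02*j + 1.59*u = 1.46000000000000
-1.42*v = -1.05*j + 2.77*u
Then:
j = 47.15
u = 0.33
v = 34.23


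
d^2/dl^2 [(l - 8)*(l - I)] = 2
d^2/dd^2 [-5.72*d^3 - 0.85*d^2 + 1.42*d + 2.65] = -34.32*d - 1.7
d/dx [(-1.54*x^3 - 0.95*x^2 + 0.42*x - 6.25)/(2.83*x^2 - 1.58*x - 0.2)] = (-4.3582*x^4 + 4.8664*x^3 + 1.2364*x^2 + 35.755*x - 9.959)/(8.0089*x^4 - 8.9428*x^3 + 1.3644*x^2 + 0.632*x + 0.04)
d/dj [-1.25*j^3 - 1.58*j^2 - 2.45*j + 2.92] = -3.75*j^2 - 3.16*j - 2.45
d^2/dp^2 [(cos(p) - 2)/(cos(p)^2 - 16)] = (8*(cos(p) - 2)*sin(p)^2*cos(p)^2 - (cos(p)^2 - 16)^2*cos(p) + 2*(cos(p)^2 - 16)*(-2*cos(2*p) + cos(3*p)))/(cos(p)^2 - 16)^3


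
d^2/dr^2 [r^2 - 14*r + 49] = 2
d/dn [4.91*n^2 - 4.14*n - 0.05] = 9.82*n - 4.14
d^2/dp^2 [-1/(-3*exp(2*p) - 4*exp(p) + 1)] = 4*(-(3*exp(p) + 1)*(3*exp(2*p) + 4*exp(p) - 1) + 2*(3*exp(p) + 2)^2*exp(p))*exp(p)/(3*exp(2*p) + 4*exp(p) - 1)^3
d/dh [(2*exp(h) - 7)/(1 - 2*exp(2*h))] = (4*exp(2*h) - 28*exp(h) + 2)*exp(h)/(4*exp(4*h) - 4*exp(2*h) + 1)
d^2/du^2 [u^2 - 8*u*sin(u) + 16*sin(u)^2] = 8*u*sin(u) - 64*sin(u)^2 - 16*cos(u) + 34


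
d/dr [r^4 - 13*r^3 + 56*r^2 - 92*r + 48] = 4*r^3 - 39*r^2 + 112*r - 92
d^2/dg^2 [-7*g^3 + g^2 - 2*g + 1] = 2 - 42*g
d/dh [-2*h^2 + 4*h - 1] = 4 - 4*h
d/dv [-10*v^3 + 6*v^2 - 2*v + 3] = -30*v^2 + 12*v - 2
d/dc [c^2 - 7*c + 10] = 2*c - 7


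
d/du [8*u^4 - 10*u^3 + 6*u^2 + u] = 32*u^3 - 30*u^2 + 12*u + 1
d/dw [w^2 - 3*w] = 2*w - 3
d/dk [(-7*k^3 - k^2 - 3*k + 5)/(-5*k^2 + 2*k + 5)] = (35*k^4 - 28*k^3 - 122*k^2 + 40*k - 25)/(25*k^4 - 20*k^3 - 46*k^2 + 20*k + 25)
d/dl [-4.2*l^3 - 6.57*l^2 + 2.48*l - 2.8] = -12.6*l^2 - 13.14*l + 2.48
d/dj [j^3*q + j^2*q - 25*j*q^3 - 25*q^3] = q*(3*j^2 + 2*j - 25*q^2)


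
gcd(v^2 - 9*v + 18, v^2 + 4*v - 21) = v - 3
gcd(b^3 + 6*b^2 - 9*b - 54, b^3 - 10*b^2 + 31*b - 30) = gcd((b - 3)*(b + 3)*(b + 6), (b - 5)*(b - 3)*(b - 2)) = b - 3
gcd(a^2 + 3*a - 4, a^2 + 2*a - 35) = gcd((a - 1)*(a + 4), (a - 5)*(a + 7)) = 1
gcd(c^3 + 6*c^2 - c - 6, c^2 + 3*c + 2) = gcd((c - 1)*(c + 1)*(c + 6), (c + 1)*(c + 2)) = c + 1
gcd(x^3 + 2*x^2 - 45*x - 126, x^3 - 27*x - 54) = x + 3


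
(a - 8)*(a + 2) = a^2 - 6*a - 16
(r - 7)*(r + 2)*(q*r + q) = q*r^3 - 4*q*r^2 - 19*q*r - 14*q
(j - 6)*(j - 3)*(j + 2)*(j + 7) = j^4 - 49*j^2 + 36*j + 252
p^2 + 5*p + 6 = (p + 2)*(p + 3)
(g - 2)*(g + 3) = g^2 + g - 6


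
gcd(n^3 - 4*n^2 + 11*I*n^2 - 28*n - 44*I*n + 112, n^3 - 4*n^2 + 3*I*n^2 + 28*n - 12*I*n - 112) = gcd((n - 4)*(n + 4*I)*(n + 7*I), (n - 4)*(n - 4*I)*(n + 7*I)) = n^2 + n*(-4 + 7*I) - 28*I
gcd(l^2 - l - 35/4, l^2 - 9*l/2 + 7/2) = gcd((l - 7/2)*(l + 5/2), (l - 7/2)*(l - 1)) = l - 7/2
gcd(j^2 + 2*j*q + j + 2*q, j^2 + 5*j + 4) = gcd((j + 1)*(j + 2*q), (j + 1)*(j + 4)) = j + 1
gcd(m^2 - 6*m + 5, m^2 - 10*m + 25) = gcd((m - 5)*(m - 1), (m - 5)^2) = m - 5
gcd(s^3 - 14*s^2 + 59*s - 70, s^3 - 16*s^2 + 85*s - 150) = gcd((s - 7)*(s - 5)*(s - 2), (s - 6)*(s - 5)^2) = s - 5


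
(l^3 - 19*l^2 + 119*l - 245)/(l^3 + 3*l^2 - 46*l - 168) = (l^2 - 12*l + 35)/(l^2 + 10*l + 24)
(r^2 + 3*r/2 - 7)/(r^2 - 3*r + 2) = (r + 7/2)/(r - 1)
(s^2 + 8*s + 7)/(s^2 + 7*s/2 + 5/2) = 2*(s + 7)/(2*s + 5)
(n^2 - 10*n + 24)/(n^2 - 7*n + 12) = (n - 6)/(n - 3)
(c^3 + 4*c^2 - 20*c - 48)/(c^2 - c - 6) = (c^2 + 2*c - 24)/(c - 3)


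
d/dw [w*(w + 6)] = 2*w + 6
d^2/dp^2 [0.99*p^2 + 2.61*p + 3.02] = 1.98000000000000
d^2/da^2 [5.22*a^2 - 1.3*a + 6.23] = 10.4400000000000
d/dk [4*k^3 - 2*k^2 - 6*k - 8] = 12*k^2 - 4*k - 6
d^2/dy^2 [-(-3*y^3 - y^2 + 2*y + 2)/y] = 6 - 4/y^3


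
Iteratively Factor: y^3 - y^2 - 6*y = (y)*(y^2 - y - 6) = y*(y + 2)*(y - 3)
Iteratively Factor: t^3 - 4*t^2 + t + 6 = (t + 1)*(t^2 - 5*t + 6) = (t - 3)*(t + 1)*(t - 2)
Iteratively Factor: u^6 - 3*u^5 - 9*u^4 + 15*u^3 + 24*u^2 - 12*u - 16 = (u + 2)*(u^5 - 5*u^4 + u^3 + 13*u^2 - 2*u - 8) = (u + 1)*(u + 2)*(u^4 - 6*u^3 + 7*u^2 + 6*u - 8) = (u - 4)*(u + 1)*(u + 2)*(u^3 - 2*u^2 - u + 2) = (u - 4)*(u - 1)*(u + 1)*(u + 2)*(u^2 - u - 2) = (u - 4)*(u - 2)*(u - 1)*(u + 1)*(u + 2)*(u + 1)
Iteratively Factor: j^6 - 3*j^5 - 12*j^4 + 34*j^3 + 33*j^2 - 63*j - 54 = (j + 3)*(j^5 - 6*j^4 + 6*j^3 + 16*j^2 - 15*j - 18) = (j - 3)*(j + 3)*(j^4 - 3*j^3 - 3*j^2 + 7*j + 6) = (j - 3)*(j + 1)*(j + 3)*(j^3 - 4*j^2 + j + 6) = (j - 3)*(j + 1)^2*(j + 3)*(j^2 - 5*j + 6) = (j - 3)*(j - 2)*(j + 1)^2*(j + 3)*(j - 3)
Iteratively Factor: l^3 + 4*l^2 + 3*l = (l)*(l^2 + 4*l + 3) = l*(l + 1)*(l + 3)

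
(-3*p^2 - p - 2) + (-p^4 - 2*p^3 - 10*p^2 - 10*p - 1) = -p^4 - 2*p^3 - 13*p^2 - 11*p - 3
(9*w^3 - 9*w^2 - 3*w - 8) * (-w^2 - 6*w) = -9*w^5 - 45*w^4 + 57*w^3 + 26*w^2 + 48*w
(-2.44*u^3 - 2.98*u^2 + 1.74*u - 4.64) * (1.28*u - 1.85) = -3.1232*u^4 + 0.6996*u^3 + 7.7402*u^2 - 9.1582*u + 8.584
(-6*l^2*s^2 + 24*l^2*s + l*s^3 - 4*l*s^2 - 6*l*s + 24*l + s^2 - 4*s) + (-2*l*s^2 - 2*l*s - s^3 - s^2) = -6*l^2*s^2 + 24*l^2*s + l*s^3 - 6*l*s^2 - 8*l*s + 24*l - s^3 - 4*s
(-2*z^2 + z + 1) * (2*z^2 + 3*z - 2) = -4*z^4 - 4*z^3 + 9*z^2 + z - 2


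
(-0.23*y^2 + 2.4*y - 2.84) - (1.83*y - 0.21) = -0.23*y^2 + 0.57*y - 2.63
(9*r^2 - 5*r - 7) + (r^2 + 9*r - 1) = 10*r^2 + 4*r - 8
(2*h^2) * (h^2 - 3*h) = 2*h^4 - 6*h^3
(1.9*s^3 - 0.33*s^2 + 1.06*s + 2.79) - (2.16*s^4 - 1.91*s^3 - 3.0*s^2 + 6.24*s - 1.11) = -2.16*s^4 + 3.81*s^3 + 2.67*s^2 - 5.18*s + 3.9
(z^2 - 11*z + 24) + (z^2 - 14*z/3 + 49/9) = 2*z^2 - 47*z/3 + 265/9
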